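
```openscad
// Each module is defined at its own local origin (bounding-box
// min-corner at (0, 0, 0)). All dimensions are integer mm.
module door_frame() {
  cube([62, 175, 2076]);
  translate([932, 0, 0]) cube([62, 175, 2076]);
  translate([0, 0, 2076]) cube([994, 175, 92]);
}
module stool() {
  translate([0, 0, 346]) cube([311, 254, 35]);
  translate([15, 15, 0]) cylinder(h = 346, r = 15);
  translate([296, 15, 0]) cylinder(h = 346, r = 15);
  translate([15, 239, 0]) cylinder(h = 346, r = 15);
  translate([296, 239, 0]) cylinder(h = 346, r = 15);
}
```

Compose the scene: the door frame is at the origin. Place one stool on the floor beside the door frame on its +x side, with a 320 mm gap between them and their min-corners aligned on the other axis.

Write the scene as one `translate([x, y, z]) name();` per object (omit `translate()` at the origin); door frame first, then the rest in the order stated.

door_frame();
translate([1314, 0, 0]) stool();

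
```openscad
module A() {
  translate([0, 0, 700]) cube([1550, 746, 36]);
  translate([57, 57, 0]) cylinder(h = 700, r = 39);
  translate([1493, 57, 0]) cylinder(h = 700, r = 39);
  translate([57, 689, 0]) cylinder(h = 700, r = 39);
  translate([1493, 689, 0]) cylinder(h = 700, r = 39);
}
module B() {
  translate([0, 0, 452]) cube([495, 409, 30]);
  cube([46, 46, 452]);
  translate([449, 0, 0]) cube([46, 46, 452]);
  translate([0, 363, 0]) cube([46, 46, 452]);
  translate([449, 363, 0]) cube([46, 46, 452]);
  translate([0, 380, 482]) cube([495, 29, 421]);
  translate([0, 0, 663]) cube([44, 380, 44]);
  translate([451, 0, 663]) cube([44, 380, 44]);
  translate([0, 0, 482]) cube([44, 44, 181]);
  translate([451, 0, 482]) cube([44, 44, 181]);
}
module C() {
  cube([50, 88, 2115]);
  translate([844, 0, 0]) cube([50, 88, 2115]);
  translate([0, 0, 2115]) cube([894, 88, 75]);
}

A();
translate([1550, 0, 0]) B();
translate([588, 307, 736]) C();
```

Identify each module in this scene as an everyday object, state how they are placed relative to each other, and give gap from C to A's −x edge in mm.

A is a table. B is a chair. C is a door frame. The chair is against the table's +x side, with their −y faces flush. The door frame is on top of the table. The gap from the door frame to the table's −x edge is 588 mm.

The door frame's min-x is at 588; the table's min-x is 0; gap = 588 mm.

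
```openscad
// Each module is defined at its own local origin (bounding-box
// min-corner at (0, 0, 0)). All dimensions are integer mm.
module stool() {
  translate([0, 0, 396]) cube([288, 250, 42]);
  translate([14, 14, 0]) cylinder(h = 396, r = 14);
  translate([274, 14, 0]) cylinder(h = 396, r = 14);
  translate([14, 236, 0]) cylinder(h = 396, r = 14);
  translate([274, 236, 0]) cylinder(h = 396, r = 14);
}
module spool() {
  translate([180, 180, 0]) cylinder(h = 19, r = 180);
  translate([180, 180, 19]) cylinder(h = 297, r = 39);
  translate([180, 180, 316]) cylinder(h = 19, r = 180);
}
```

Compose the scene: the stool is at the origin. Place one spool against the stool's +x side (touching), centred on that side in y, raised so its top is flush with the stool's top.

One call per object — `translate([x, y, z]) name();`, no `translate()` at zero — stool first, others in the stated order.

stool();
translate([288, -55, 103]) spool();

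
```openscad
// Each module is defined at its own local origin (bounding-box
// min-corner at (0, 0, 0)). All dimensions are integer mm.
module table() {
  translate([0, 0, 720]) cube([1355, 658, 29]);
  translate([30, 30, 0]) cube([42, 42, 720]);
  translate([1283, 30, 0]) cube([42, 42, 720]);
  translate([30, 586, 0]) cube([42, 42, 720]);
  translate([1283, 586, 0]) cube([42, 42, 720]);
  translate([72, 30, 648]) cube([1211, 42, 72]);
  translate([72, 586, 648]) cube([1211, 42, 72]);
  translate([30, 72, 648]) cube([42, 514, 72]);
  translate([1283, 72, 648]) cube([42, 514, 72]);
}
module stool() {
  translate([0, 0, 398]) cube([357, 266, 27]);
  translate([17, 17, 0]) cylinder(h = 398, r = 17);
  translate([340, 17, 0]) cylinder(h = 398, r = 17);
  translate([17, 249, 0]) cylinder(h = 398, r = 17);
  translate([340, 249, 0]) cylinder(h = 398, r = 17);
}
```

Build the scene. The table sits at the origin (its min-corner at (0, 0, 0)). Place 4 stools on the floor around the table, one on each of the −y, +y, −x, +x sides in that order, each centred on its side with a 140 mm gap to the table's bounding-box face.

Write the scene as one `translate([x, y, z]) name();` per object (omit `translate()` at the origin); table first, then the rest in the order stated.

table();
translate([499, -406, 0]) stool();
translate([499, 798, 0]) stool();
translate([-497, 196, 0]) stool();
translate([1495, 196, 0]) stool();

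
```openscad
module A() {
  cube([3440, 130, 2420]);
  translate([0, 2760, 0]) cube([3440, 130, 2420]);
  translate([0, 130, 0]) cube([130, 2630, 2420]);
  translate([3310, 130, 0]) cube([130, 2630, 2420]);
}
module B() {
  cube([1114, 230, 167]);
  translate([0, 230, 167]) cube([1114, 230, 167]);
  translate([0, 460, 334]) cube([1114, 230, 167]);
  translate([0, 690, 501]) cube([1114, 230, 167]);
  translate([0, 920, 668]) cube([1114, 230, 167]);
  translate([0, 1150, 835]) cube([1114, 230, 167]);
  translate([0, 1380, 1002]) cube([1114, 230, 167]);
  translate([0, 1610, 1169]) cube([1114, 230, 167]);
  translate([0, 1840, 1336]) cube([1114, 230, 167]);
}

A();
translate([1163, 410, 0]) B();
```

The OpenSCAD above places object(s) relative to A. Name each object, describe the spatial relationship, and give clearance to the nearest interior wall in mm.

Clearances: x = 1033, y = 280; minimum 280 mm.

A is a house frame. B is a staircase. The staircase sits inside the house frame, centred. The clearance to the nearest interior wall is 280 mm.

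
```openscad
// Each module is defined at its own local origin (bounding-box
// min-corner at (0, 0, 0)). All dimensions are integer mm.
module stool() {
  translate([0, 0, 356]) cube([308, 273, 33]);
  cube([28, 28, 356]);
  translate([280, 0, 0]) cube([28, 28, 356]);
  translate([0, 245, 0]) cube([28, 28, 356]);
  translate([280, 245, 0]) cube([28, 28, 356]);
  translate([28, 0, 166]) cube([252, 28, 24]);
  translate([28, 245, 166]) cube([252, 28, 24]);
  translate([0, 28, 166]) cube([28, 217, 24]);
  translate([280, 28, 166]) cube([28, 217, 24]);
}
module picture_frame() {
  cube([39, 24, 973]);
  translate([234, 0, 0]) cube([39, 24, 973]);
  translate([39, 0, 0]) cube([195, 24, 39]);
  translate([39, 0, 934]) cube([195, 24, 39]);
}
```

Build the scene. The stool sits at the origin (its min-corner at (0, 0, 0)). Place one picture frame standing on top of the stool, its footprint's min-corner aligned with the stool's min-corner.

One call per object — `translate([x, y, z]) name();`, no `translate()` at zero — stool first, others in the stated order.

stool();
translate([0, 0, 389]) picture_frame();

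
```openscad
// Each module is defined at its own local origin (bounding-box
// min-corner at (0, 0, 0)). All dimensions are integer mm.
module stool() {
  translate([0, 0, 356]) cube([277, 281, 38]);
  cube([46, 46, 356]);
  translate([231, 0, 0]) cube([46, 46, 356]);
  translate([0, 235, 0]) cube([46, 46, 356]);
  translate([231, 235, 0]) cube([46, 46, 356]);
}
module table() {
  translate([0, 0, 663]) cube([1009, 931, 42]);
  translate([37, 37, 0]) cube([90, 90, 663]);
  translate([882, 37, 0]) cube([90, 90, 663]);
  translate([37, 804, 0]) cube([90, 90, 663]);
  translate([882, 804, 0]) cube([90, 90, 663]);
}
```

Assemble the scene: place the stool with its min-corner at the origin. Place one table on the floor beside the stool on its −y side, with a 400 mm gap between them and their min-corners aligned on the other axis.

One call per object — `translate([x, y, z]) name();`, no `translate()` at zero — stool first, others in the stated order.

stool();
translate([0, -1331, 0]) table();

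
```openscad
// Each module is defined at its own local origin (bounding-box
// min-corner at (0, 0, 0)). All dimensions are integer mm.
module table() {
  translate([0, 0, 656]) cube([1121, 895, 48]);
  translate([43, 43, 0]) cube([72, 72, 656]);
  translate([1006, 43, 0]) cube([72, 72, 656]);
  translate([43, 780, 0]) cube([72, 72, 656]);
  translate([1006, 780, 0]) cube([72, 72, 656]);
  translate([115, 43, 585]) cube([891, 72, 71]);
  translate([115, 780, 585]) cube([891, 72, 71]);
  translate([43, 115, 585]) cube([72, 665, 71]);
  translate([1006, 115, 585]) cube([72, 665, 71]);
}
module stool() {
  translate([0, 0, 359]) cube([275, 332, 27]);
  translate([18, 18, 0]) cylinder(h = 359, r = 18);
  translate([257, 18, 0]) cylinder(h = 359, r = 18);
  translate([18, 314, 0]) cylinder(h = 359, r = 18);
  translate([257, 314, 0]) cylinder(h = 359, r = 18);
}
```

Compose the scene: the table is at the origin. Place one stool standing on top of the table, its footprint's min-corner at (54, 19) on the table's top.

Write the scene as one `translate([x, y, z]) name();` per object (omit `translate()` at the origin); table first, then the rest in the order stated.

table();
translate([54, 19, 704]) stool();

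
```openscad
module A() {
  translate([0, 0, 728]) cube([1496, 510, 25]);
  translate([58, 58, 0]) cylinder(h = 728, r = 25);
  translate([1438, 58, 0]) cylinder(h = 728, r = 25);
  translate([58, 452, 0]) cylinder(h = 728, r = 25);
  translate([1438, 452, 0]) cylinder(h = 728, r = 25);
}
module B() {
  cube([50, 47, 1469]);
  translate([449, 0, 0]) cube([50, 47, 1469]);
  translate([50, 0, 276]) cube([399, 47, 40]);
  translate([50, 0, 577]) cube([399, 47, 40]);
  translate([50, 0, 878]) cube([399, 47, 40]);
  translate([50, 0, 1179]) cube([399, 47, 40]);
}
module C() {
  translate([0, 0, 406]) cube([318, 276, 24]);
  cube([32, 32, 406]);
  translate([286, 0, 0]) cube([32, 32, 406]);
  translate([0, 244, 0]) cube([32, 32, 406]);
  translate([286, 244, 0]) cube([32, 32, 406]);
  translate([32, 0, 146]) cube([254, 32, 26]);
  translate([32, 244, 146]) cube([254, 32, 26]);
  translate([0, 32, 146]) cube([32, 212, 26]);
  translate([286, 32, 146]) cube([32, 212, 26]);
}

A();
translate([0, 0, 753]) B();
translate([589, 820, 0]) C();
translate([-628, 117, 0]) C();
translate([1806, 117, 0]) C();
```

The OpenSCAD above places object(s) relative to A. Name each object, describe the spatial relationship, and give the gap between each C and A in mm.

A is a table. B is a ladder. C is a stool. The ladder is on top of the table. Three stools sit around the table at the +y, −x, +x sides. The gap between each stool and the table is 310 mm.

Each stool's nearest face is 310 mm from the table's bounding box.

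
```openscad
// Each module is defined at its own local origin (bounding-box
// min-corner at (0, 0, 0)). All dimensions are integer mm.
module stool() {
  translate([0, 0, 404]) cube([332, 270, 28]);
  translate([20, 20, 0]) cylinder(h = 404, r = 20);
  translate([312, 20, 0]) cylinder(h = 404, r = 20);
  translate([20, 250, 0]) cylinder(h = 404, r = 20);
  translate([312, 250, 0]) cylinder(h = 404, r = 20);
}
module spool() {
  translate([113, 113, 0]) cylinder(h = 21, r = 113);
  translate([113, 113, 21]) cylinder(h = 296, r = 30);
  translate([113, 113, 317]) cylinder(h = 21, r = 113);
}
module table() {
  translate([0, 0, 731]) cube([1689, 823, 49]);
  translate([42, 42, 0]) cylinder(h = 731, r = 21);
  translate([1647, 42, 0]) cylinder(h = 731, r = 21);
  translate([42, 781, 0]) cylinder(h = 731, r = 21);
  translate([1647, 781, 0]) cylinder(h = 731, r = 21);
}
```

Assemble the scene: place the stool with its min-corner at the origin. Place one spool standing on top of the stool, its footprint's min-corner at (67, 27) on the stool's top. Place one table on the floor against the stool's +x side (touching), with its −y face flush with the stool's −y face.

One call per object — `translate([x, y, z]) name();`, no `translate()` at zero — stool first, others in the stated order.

stool();
translate([67, 27, 432]) spool();
translate([332, 0, 0]) table();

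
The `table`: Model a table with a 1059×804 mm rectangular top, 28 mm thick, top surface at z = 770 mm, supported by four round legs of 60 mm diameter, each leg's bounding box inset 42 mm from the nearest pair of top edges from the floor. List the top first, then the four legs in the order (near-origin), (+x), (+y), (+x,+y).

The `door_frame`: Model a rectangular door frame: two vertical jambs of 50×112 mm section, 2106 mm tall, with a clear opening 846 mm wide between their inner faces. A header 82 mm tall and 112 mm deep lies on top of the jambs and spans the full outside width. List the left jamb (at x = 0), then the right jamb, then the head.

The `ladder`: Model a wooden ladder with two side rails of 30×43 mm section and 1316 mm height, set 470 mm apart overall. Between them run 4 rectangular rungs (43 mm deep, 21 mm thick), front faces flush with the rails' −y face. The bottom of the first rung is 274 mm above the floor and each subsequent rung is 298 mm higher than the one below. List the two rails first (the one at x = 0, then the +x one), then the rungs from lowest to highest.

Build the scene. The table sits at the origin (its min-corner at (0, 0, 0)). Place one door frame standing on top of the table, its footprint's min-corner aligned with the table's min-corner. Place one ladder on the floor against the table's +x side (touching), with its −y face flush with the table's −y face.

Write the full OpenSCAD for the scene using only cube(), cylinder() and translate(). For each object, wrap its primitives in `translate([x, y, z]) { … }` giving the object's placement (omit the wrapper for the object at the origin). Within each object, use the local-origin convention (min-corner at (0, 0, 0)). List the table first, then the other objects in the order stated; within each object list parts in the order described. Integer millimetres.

translate([0, 0, 742]) cube([1059, 804, 28]);
translate([72, 72, 0]) cylinder(h = 742, r = 30);
translate([987, 72, 0]) cylinder(h = 742, r = 30);
translate([72, 732, 0]) cylinder(h = 742, r = 30);
translate([987, 732, 0]) cylinder(h = 742, r = 30);
translate([0, 0, 770]) {
  cube([50, 112, 2106]);
  translate([896, 0, 0]) cube([50, 112, 2106]);
  translate([0, 0, 2106]) cube([946, 112, 82]);
}
translate([1059, 0, 0]) {
  cube([30, 43, 1316]);
  translate([440, 0, 0]) cube([30, 43, 1316]);
  translate([30, 0, 274]) cube([410, 43, 21]);
  translate([30, 0, 572]) cube([410, 43, 21]);
  translate([30, 0, 870]) cube([410, 43, 21]);
  translate([30, 0, 1168]) cube([410, 43, 21]);
}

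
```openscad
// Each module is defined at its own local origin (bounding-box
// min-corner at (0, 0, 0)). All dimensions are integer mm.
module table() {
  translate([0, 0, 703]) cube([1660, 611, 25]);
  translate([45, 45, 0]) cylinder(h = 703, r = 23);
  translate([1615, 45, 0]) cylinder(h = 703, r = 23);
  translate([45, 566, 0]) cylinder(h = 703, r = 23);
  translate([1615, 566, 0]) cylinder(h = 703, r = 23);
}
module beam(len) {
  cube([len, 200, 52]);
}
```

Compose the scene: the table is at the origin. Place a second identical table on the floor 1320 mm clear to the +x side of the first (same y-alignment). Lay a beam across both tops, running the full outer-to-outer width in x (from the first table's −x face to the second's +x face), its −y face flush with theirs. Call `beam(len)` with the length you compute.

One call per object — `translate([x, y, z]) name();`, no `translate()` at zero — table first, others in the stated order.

table();
translate([2980, 0, 0]) table();
translate([0, 0, 728]) beam(4640);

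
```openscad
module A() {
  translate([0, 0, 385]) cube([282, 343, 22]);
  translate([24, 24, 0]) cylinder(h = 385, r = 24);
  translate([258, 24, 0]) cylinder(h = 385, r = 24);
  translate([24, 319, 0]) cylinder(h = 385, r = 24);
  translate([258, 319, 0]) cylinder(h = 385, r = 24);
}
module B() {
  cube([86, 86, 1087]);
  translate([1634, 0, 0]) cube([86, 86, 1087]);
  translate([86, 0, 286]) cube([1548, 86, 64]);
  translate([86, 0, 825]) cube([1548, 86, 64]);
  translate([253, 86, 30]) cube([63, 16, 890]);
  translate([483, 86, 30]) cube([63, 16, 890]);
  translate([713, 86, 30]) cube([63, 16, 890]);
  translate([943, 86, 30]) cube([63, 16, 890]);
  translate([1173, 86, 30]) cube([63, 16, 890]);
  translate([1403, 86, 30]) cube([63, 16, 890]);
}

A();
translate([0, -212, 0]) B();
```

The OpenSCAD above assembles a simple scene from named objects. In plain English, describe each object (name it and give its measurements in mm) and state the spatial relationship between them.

A is a four-legged stool. The seat is a 282×343×22 mm slab whose top surface is at z = 407 mm; four round legs, each 48 mm in diameter, run from the floor (z = 0) to the underside of the seat, each leg's axis is inset half a diameter from the nearest pair of seat edges (so the leg's bounding box is flush with the corner).

B is a fence section. Two 86×86 mm posts, 1087 mm tall, stand on the floor with a clear span of 1548 mm between their inner faces. Two horizontal rails of 86×64 mm section span the gap between the posts with their undersides at z = 286 mm and z = 825 mm, flush with the posts' −y face. 6 pickets, each 63 mm wide, 16 mm thick and 890 mm tall, are fixed to the +y face of the rails with their bottoms at z = 30 mm, evenly spaced across the span with equal gaps (rounded down to the nearest mm) at the −x end and between each pair — any rounding remainder accumulates at the +x end.

The fence section is on the floor beside the stool on its −y side.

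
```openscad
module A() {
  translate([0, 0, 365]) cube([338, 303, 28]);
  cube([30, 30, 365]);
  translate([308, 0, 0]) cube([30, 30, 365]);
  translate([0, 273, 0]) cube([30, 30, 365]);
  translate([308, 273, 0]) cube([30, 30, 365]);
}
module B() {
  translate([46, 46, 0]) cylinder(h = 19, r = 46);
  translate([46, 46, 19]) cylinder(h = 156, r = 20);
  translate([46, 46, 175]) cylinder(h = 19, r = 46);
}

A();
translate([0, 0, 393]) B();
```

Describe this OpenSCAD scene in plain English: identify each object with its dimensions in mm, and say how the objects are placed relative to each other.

A is a four-legged stool. The seat is 338×303 mm, 28 mm thick, top at z = 393 mm. It stands on four square legs, each 30×30 mm in cross-section, from z = 0 to the seat underside, each flush with a corner of the seat.

B is a spool: two coaxial disc flanges of radius 46 mm and thickness 19 mm, joined by a core cylinder of radius 20 mm and height 156 mm. The lower flange rests on z = 0 and the three cylinders share a vertical axis.

The spool is on top of the stool.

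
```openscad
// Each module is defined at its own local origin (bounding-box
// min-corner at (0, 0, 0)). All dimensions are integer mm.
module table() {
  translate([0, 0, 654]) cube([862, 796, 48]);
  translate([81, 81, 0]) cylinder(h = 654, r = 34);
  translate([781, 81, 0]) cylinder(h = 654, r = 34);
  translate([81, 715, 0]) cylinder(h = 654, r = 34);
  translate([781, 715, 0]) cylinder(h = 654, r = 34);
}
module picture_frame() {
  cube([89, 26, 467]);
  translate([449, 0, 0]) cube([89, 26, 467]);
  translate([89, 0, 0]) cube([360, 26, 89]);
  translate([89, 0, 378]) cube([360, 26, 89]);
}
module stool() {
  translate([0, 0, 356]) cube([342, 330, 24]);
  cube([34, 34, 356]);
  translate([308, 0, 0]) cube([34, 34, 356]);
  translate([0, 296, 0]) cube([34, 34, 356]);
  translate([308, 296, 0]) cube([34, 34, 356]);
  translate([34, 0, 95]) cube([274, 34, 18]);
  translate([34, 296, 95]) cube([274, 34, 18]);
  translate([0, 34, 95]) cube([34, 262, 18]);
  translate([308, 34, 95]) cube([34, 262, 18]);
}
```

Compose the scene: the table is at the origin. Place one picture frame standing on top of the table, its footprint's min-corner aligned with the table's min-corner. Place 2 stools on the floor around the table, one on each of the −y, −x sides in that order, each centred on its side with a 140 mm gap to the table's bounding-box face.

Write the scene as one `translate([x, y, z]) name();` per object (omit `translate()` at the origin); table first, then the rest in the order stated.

table();
translate([0, 0, 702]) picture_frame();
translate([260, -470, 0]) stool();
translate([-482, 233, 0]) stool();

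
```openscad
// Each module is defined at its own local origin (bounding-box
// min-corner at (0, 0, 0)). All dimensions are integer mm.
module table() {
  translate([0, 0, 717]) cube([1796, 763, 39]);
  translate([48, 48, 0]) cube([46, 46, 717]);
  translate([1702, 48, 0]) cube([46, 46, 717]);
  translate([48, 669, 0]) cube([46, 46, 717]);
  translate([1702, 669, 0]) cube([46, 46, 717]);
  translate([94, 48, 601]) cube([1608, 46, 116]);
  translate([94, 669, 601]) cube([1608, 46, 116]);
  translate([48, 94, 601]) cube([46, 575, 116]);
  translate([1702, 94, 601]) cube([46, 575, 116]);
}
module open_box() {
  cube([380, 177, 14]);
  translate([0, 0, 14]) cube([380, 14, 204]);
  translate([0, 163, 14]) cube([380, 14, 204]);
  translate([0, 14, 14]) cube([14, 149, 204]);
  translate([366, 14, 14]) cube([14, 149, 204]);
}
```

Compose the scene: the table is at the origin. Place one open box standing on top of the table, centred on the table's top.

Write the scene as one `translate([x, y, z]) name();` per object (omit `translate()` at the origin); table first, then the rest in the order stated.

table();
translate([708, 293, 756]) open_box();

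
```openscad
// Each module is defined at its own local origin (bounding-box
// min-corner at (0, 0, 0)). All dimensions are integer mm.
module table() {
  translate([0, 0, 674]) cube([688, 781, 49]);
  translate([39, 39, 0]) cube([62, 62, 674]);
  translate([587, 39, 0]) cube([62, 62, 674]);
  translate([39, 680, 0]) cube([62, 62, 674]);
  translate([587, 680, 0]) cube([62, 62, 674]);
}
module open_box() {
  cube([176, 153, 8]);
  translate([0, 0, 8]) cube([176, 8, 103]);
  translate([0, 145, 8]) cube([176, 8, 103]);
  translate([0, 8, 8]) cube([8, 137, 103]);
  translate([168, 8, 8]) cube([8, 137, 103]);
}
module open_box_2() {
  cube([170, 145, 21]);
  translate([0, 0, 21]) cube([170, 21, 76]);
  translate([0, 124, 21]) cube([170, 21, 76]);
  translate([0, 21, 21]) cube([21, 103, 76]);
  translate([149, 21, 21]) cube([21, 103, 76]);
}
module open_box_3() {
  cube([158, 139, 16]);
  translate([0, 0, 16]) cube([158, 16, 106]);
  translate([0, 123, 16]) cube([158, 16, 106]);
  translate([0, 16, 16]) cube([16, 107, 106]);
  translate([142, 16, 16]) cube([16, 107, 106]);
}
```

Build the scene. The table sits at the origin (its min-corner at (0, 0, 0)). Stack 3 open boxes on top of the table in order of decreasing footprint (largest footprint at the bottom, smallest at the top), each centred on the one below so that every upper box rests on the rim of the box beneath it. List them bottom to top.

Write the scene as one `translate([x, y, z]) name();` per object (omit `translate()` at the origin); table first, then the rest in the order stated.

table();
translate([256, 314, 723]) open_box();
translate([259, 318, 834]) open_box_2();
translate([265, 321, 931]) open_box_3();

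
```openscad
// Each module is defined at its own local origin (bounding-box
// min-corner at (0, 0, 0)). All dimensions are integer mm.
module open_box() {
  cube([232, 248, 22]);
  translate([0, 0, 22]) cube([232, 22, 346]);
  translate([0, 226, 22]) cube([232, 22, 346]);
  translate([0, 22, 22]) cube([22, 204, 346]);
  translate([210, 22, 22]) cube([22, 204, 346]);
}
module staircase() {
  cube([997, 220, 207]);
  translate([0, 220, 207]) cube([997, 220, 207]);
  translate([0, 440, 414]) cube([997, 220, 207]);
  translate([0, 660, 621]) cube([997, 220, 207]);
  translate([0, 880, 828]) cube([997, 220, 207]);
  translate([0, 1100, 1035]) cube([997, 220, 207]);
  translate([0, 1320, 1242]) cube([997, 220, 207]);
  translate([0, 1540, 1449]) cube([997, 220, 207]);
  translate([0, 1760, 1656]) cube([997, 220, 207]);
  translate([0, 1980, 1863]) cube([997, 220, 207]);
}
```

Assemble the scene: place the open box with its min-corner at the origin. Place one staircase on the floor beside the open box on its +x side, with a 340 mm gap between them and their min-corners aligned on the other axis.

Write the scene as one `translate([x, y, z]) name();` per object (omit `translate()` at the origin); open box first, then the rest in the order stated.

open_box();
translate([572, 0, 0]) staircase();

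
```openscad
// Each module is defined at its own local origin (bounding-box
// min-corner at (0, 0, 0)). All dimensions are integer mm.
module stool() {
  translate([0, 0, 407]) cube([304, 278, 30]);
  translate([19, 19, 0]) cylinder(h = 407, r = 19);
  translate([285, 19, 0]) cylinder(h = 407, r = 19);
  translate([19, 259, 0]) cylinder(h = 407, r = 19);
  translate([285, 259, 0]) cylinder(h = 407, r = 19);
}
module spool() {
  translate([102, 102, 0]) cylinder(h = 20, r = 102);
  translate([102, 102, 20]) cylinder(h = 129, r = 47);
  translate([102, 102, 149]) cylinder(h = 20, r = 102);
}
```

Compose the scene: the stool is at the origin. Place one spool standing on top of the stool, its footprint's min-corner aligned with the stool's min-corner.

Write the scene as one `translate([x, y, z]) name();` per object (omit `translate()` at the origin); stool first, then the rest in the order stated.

stool();
translate([0, 0, 437]) spool();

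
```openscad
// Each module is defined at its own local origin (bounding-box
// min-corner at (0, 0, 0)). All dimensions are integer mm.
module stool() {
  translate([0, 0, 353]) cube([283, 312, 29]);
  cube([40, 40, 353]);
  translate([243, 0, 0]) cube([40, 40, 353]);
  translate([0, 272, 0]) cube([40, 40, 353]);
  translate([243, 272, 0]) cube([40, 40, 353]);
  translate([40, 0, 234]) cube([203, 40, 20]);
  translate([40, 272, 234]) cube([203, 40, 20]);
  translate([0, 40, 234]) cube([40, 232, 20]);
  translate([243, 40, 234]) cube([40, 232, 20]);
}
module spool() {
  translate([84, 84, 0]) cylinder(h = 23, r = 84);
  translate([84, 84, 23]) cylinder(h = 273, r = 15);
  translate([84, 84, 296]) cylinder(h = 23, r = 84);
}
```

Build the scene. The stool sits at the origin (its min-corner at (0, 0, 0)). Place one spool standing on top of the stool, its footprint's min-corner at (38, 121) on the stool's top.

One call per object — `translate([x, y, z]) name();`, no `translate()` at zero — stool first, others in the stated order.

stool();
translate([38, 121, 382]) spool();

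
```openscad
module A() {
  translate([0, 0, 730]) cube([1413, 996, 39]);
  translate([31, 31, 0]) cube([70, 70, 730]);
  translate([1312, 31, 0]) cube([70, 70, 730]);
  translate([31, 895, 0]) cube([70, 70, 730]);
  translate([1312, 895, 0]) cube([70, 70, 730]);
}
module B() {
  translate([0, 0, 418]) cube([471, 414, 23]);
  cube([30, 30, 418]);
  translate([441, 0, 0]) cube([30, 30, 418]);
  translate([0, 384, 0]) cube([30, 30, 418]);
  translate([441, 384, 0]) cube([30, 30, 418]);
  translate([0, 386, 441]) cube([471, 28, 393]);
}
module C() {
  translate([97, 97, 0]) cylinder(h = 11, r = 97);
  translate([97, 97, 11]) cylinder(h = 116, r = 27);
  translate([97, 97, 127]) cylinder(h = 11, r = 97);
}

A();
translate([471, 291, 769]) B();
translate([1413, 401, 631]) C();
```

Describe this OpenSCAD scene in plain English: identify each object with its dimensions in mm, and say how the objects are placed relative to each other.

A is a table with a 1413×996 mm rectangular top, 39 mm thick, top surface at z = 769 mm, supported by four 70×70 mm square legs, each inset 31 mm from the nearest pair of top edges, running from the floor.

B is a chair. The seat is a 471×414×23 mm slab with its top at z = 441 mm, on four 30×30 mm corner legs (flush with the seat edges, standing on z = 0). A flat backrest 28 mm thick, 393 mm tall, spans the full seat width and rises from the seat top along its +y edge, rear face flush with the rear of the seat.

C is a spool: two coaxial disc flanges of radius 97 mm and thickness 11 mm, joined by a core cylinder of radius 27 mm and height 116 mm. The lower flange rests on z = 0 and the three cylinders share a vertical axis.

The chair is on top of the table, centred. The spool is beside the table with their tops flush at z = 769.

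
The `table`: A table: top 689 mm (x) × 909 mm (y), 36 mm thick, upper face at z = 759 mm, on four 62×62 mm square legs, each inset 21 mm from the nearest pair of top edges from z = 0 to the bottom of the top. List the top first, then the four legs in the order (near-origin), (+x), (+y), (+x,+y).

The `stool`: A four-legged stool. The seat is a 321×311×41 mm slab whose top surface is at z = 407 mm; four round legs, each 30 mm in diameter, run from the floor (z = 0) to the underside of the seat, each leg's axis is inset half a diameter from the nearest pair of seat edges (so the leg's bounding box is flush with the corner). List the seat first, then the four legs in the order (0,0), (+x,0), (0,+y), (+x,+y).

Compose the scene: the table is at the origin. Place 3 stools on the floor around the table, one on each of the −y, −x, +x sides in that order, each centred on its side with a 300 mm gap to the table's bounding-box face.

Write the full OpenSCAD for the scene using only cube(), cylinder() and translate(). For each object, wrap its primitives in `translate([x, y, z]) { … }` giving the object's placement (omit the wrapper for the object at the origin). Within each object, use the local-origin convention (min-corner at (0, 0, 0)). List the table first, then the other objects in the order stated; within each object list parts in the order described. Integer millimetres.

translate([0, 0, 723]) cube([689, 909, 36]);
translate([21, 21, 0]) cube([62, 62, 723]);
translate([606, 21, 0]) cube([62, 62, 723]);
translate([21, 826, 0]) cube([62, 62, 723]);
translate([606, 826, 0]) cube([62, 62, 723]);
translate([184, -611, 0]) {
  translate([0, 0, 366]) cube([321, 311, 41]);
  translate([15, 15, 0]) cylinder(h = 366, r = 15);
  translate([306, 15, 0]) cylinder(h = 366, r = 15);
  translate([15, 296, 0]) cylinder(h = 366, r = 15);
  translate([306, 296, 0]) cylinder(h = 366, r = 15);
}
translate([-621, 299, 0]) {
  translate([0, 0, 366]) cube([321, 311, 41]);
  translate([15, 15, 0]) cylinder(h = 366, r = 15);
  translate([306, 15, 0]) cylinder(h = 366, r = 15);
  translate([15, 296, 0]) cylinder(h = 366, r = 15);
  translate([306, 296, 0]) cylinder(h = 366, r = 15);
}
translate([989, 299, 0]) {
  translate([0, 0, 366]) cube([321, 311, 41]);
  translate([15, 15, 0]) cylinder(h = 366, r = 15);
  translate([306, 15, 0]) cylinder(h = 366, r = 15);
  translate([15, 296, 0]) cylinder(h = 366, r = 15);
  translate([306, 296, 0]) cylinder(h = 366, r = 15);
}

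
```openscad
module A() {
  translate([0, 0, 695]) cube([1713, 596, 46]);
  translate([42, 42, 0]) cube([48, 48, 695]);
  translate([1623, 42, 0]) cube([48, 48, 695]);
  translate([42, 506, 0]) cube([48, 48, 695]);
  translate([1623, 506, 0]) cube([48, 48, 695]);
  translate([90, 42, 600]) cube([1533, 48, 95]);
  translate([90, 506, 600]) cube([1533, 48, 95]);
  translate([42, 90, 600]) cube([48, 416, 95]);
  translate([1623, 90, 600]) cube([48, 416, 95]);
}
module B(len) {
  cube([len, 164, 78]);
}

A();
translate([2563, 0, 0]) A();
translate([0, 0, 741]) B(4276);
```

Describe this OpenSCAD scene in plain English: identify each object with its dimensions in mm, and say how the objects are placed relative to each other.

A is a table: top 1713 mm (x) × 596 mm (y), 46 mm thick, upper face at z = 741 mm, on four 48×48 mm square legs, each inset 42 mm from the nearest pair of top edges, running from z = 0 to the bottom of the top. Four apron rails, 48 mm thick and 95 mm tall, run between adjacent legs with their top edges flush with the underside of the top and their outer faces flush with the legs' outer faces.

B is a rectangular beam 4276 mm long (x), 164 mm deep (y), 78 mm thick (z).

The beam spans the tops of two tables placed 850 mm apart, resting at z = 741 mm.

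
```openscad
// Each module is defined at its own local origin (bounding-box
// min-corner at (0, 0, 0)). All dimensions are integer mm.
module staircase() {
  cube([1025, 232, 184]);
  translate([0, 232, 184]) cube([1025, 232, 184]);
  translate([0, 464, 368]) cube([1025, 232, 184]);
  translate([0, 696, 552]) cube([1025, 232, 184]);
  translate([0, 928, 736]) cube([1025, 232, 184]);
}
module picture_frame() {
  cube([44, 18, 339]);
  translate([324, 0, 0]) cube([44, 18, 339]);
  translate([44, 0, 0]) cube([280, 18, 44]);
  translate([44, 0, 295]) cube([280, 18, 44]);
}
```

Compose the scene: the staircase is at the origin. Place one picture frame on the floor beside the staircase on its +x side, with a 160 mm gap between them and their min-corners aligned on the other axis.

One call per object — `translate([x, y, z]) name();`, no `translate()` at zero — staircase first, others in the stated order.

staircase();
translate([1185, 0, 0]) picture_frame();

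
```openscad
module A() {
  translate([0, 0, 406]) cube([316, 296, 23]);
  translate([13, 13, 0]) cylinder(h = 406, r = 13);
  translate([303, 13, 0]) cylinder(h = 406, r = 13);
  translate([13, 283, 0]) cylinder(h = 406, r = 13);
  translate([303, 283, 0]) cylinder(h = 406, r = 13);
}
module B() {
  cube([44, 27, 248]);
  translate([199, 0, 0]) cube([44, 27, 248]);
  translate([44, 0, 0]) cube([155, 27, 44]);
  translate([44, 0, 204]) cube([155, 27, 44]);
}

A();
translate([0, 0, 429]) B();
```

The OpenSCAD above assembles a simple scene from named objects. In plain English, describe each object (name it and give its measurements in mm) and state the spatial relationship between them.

A is a four-legged stool. The seat is a 316×296×23 mm slab whose top surface is at z = 429 mm; four round legs, each 26 mm in diameter, run from the floor (z = 0) to the underside of the seat, each leg's axis is inset half a diameter from the nearest pair of seat edges (so the leg's bounding box is flush with the corner).

B is a rectangular picture frame lying in the x–z plane (depth along y). The opening is 155 mm wide (x) by 160 mm tall (z), surrounded by a border 44 mm wide on all four sides. The frame is 27 mm deep and is made of two full-height vertical stiles with two horizontal rails fitted between them.

The picture frame is on top of the stool.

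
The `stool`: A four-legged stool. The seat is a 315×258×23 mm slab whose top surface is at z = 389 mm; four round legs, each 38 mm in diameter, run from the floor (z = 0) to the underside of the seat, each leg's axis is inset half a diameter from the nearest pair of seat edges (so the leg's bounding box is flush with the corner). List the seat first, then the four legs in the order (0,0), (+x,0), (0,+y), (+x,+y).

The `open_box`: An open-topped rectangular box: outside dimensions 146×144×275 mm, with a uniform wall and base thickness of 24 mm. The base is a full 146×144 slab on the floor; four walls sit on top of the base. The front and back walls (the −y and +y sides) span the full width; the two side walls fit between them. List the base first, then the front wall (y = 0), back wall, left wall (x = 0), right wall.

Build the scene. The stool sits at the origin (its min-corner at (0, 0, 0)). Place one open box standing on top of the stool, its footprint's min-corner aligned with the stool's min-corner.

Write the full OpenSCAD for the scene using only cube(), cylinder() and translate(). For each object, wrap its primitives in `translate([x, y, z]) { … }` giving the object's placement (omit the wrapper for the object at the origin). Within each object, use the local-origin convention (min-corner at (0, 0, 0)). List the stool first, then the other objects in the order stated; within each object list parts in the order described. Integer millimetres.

translate([0, 0, 366]) cube([315, 258, 23]);
translate([19, 19, 0]) cylinder(h = 366, r = 19);
translate([296, 19, 0]) cylinder(h = 366, r = 19);
translate([19, 239, 0]) cylinder(h = 366, r = 19);
translate([296, 239, 0]) cylinder(h = 366, r = 19);
translate([0, 0, 389]) {
  cube([146, 144, 24]);
  translate([0, 0, 24]) cube([146, 24, 251]);
  translate([0, 120, 24]) cube([146, 24, 251]);
  translate([0, 24, 24]) cube([24, 96, 251]);
  translate([122, 24, 24]) cube([24, 96, 251]);
}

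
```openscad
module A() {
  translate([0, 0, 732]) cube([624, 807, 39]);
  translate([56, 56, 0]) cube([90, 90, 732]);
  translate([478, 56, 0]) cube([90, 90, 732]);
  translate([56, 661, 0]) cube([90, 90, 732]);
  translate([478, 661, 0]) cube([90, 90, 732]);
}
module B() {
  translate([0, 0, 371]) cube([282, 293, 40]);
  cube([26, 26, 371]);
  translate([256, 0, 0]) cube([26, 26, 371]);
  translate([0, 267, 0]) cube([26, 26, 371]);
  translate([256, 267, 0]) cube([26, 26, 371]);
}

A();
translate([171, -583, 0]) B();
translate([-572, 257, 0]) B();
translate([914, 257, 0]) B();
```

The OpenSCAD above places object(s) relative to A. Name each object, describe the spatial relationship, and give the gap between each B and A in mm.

A is a table. B is a stool. Three stools sit around the table at the −y, −x, +x sides. The gap between each stool and the table is 290 mm.

Each stool's nearest face is 290 mm from the table's bounding box.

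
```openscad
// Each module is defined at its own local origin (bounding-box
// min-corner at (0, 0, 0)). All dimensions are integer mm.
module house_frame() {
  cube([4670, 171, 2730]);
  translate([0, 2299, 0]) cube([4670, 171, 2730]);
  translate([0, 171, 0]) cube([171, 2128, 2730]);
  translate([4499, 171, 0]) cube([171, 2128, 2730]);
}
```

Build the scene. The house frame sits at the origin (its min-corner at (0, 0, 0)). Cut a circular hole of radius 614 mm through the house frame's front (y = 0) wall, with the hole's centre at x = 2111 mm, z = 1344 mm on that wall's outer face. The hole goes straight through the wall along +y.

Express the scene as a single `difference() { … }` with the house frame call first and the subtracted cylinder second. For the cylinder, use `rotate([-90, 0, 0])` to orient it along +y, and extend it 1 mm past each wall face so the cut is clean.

difference() {
  house_frame();
  translate([2111, -1, 1344]) rotate([-90, 0, 0]) cylinder(h = 173, r = 614);
}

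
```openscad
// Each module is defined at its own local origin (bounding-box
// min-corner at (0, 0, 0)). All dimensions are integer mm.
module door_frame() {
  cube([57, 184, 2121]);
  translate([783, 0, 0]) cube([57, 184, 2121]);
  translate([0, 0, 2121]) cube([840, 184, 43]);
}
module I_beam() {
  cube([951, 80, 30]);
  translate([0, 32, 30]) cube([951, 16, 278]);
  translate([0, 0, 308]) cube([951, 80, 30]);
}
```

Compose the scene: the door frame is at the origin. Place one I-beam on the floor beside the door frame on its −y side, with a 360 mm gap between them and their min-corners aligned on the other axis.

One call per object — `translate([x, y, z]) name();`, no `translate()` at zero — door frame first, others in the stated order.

door_frame();
translate([0, -440, 0]) I_beam();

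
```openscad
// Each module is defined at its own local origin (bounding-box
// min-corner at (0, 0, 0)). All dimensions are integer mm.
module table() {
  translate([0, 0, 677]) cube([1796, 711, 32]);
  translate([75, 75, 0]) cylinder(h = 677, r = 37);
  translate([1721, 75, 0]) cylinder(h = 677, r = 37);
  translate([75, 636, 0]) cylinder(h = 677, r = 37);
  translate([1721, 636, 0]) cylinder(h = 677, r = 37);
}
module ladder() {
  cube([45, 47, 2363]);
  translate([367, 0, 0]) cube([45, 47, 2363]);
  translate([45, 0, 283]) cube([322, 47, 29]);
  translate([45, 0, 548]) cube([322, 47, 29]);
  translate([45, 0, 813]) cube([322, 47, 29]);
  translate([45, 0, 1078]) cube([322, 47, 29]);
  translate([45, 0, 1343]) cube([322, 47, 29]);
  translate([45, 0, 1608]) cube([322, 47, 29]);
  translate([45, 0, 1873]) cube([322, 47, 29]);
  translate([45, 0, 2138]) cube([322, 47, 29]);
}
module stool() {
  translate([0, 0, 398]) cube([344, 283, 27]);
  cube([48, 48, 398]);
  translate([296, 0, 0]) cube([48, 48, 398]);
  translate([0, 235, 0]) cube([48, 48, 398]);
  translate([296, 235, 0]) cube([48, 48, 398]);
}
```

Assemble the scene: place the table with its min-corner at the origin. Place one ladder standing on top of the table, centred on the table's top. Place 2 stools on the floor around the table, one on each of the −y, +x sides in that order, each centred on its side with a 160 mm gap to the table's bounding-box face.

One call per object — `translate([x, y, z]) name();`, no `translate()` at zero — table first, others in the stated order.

table();
translate([692, 332, 709]) ladder();
translate([726, -443, 0]) stool();
translate([1956, 214, 0]) stool();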